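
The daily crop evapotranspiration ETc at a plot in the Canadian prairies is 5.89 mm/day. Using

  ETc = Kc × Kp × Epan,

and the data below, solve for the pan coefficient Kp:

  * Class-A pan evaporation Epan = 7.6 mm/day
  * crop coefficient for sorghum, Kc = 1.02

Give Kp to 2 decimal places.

ETc = Kc × Kp × Epan  ⇒  Kp = ETc / (Kc × Epan)
Kp = 5.89 / (1.02 × 7.6) = 5.89 / 7.752 = 0.7598

0.76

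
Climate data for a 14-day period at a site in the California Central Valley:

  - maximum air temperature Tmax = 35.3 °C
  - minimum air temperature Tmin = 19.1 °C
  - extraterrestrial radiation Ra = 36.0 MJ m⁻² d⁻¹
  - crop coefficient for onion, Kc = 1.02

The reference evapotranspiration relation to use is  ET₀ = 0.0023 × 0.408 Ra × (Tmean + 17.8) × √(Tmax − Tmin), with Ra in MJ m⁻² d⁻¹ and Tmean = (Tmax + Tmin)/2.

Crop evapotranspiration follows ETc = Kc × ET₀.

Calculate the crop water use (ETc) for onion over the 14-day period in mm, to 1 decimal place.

87.4 mm

Tmean = (35.3 + 19.1)/2 = 27.20 °C
0.408 Ra = 0.408 × 36.0 = 14.6880 mm/d equivalent
ET₀ = 0.0023 × 14.6880 × (27.20 + 17.8) × √16.2 = 0.0023 × 14.6880 × 45.00 × 4.0249 = 6.1187 mm/d
ETc = Kc × ET₀ = 1.02 × 6.1187 = 6.2411 mm/d
Over 14 days: 6.2411 × 14 = 87.375 mm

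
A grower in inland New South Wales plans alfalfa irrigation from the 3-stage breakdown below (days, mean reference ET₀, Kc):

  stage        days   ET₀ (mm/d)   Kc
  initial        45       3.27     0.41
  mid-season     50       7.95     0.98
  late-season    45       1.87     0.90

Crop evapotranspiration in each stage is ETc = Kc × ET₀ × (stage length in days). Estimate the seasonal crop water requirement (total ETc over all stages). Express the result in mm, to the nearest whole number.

526 mm

initial: 0.41 × 3.27 × 45 = 60.33 mm
mid-season: 0.98 × 7.95 × 50 = 389.55 mm
late-season: 0.90 × 1.87 × 45 = 75.74 mm
Seasonal total = 525.62 mm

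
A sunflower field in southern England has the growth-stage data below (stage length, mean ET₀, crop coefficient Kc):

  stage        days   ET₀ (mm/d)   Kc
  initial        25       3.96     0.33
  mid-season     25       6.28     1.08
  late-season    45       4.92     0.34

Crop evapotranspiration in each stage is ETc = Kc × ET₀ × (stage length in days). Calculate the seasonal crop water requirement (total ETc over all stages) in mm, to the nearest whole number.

278 mm

initial: 0.33 × 3.96 × 25 = 32.67 mm
mid-season: 1.08 × 6.28 × 25 = 169.56 mm
late-season: 0.34 × 4.92 × 45 = 75.28 mm
Seasonal total = 277.51 mm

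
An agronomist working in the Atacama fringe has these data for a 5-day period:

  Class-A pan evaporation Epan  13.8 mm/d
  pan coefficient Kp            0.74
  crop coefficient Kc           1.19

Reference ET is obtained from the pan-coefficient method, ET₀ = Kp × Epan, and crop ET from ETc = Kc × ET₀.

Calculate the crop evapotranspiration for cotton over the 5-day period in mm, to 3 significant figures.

60.8 mm

ET₀ = 0.74 × 13.8 = 10.2120 mm/d
ETc = Kc × ET₀ = 1.19 × 10.2120 = 12.1523 mm/d
Over 5 days: 12.1523 × 5 = 60.762 mm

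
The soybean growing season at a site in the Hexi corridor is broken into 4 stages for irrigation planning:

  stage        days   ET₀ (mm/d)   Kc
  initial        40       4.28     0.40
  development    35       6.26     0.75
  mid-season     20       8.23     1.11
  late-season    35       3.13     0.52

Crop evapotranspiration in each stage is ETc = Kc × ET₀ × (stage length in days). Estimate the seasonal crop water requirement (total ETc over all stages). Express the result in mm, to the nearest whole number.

initial: 0.40 × 4.28 × 40 = 68.48 mm
development: 0.75 × 6.26 × 35 = 164.33 mm
mid-season: 1.11 × 8.23 × 20 = 182.71 mm
late-season: 0.52 × 3.13 × 35 = 56.97 mm
Seasonal total = 472.49 mm

472 mm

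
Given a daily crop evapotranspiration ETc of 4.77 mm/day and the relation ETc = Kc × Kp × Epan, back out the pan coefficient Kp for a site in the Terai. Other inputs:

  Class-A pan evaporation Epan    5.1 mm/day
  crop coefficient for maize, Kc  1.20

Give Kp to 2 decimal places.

0.78

ETc = Kc × Kp × Epan  ⇒  Kp = ETc / (Kc × Epan)
Kp = 4.77 / (1.20 × 5.1) = 4.77 / 6.120 = 0.7794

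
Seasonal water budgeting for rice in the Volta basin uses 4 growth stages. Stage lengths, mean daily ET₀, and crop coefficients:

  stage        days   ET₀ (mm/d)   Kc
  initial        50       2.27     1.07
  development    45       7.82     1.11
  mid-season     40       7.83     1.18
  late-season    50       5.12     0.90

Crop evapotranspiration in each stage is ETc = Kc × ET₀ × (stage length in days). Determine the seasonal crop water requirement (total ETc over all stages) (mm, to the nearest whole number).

1112 mm

initial: 1.07 × 2.27 × 50 = 121.45 mm
development: 1.11 × 7.82 × 45 = 390.61 mm
mid-season: 1.18 × 7.83 × 40 = 369.58 mm
late-season: 0.90 × 5.12 × 50 = 230.40 mm
Seasonal total = 1112.04 mm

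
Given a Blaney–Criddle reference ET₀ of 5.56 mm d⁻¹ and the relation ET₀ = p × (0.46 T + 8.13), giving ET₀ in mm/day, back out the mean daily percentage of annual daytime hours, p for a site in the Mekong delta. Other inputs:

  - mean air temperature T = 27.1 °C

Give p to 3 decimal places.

p = ET₀ / (0.46 T + 8.13) = 5.56 / (0.46 × 27.1 + 8.13) = 5.56 / 20.596 = 0.2700

0.270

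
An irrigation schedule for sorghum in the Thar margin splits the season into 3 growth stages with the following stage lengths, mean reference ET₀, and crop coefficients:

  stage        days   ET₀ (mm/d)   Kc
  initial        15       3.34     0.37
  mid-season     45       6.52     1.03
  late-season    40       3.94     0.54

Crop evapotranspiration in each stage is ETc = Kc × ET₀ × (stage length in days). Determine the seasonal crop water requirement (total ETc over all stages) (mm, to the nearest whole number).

initial: 0.37 × 3.34 × 15 = 18.54 mm
mid-season: 1.03 × 6.52 × 45 = 302.20 mm
late-season: 0.54 × 3.94 × 40 = 85.10 mm
Seasonal total = 405.84 mm

406 mm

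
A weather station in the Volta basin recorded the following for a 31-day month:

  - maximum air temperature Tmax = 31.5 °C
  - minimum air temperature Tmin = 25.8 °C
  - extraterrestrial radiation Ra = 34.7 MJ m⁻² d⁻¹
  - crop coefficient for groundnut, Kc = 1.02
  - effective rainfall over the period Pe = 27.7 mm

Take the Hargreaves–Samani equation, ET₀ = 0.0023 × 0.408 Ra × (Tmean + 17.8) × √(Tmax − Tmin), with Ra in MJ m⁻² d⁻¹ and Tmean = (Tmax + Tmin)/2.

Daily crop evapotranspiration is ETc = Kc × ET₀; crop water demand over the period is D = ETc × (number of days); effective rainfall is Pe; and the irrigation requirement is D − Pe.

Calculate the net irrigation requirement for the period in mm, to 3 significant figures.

86.5 mm

Tmean = (31.5 + 25.8)/2 = 28.65 °C
0.408 Ra = 0.408 × 34.7 = 14.1576 mm/d equivalent
ET₀ = 0.0023 × 14.1576 × (28.65 + 17.8) × √5.7 = 0.0023 × 14.1576 × 46.45 × 2.3875 = 3.6112 mm/d
ETc = Kc × ET₀ = 1.02 × 3.6112 = 3.6834 mm/d
Crop demand D = ETc × 31 d = 3.6834 × 31 = 114.185 mm
D − Pe = 114.185 − 27.7 = 86.485 mm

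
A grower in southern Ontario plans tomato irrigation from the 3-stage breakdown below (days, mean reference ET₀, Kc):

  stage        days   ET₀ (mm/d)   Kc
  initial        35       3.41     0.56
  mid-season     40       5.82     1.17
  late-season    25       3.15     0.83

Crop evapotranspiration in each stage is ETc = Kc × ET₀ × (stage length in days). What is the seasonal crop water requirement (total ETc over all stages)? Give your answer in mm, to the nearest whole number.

405 mm

initial: 0.56 × 3.41 × 35 = 66.84 mm
mid-season: 1.17 × 5.82 × 40 = 272.38 mm
late-season: 0.83 × 3.15 × 25 = 65.36 mm
Seasonal total = 404.58 mm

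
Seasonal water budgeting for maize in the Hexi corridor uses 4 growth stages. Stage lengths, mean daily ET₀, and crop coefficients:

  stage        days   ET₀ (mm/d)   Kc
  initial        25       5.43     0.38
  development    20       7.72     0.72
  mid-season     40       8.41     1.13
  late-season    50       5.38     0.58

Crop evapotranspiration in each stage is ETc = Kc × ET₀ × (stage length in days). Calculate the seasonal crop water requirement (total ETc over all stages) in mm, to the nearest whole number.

initial: 0.38 × 5.43 × 25 = 51.59 mm
development: 0.72 × 7.72 × 20 = 111.17 mm
mid-season: 1.13 × 8.41 × 40 = 380.13 mm
late-season: 0.58 × 5.38 × 50 = 156.02 mm
Seasonal total = 698.91 mm

699 mm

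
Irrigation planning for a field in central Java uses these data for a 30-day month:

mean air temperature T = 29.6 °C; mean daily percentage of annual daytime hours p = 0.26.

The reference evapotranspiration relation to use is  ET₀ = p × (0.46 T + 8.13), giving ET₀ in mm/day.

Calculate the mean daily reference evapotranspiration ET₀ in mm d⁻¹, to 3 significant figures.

ET₀ = 0.26 × (0.46 × 29.6 + 8.13) = 0.26 × 21.746 = 5.6540 mm/d

5.65 mm d⁻¹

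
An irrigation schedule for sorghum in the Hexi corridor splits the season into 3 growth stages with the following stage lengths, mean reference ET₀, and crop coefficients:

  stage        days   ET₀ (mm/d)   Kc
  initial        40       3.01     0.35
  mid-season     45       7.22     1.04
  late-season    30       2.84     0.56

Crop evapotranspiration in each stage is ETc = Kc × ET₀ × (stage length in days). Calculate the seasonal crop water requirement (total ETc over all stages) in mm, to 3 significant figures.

428 mm

initial: 0.35 × 3.01 × 40 = 42.14 mm
mid-season: 1.04 × 7.22 × 45 = 337.90 mm
late-season: 0.56 × 2.84 × 30 = 47.71 mm
Seasonal total = 427.75 mm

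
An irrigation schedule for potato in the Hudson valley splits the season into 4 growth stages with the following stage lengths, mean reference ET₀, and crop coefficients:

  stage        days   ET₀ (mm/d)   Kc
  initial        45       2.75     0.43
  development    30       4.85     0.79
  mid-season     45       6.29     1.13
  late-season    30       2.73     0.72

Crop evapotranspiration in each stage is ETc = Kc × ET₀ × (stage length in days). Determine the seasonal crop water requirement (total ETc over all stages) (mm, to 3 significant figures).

initial: 0.43 × 2.75 × 45 = 53.21 mm
development: 0.79 × 4.85 × 30 = 114.95 mm
mid-season: 1.13 × 6.29 × 45 = 319.85 mm
late-season: 0.72 × 2.73 × 30 = 58.97 mm
Seasonal total = 546.98 mm

547 mm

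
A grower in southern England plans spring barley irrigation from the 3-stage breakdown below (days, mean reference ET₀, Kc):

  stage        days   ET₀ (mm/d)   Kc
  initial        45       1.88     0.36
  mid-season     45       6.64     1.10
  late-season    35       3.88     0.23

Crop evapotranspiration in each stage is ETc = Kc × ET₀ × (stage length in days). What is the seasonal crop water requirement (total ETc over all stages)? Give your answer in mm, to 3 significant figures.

390 mm

initial: 0.36 × 1.88 × 45 = 30.46 mm
mid-season: 1.10 × 6.64 × 45 = 328.68 mm
late-season: 0.23 × 3.88 × 35 = 31.23 mm
Seasonal total = 390.37 mm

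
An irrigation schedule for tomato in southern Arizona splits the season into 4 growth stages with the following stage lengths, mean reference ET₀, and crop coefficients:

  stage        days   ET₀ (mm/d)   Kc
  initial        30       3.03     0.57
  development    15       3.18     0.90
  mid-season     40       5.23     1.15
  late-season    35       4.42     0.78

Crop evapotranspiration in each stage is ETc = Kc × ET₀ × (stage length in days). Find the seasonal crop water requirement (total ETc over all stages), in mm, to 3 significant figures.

456 mm

initial: 0.57 × 3.03 × 30 = 51.81 mm
development: 0.90 × 3.18 × 15 = 42.93 mm
mid-season: 1.15 × 5.23 × 40 = 240.58 mm
late-season: 0.78 × 4.42 × 35 = 120.67 mm
Seasonal total = 455.99 mm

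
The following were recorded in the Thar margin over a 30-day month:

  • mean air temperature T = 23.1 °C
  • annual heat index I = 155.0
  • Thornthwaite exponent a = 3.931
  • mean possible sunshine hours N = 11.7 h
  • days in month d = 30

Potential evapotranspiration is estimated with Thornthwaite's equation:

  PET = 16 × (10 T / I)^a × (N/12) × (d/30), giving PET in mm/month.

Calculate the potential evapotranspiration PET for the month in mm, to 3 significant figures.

74.9 mm

10T/I = 10 × 23.1 / 155.0 = 1.4903
(10T/I)^a = 1.4903^3.931 = 4.7989
Uncorrected PET = 16 × 4.7989 = 76.782 mm
Correction = (N/12)(d/30) = (11.7/12)(30/30) = 0.9750
PET = 76.782 × 0.9750 = 74.862 mm/month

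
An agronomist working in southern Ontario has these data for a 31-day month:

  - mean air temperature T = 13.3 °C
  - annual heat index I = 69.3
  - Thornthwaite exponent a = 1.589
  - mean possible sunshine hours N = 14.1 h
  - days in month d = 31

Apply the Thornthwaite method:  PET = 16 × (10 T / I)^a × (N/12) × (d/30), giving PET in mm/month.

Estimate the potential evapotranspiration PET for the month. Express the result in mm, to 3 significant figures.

10T/I = 10 × 13.3 / 69.3 = 1.9192
(10T/I)^a = 1.9192^1.589 = 2.8176
Uncorrected PET = 16 × 2.8176 = 45.082 mm
Correction = (N/12)(d/30) = (14.1/12)(31/30) = 1.2142
PET = 45.082 × 1.2142 = 54.739 mm/month

54.7 mm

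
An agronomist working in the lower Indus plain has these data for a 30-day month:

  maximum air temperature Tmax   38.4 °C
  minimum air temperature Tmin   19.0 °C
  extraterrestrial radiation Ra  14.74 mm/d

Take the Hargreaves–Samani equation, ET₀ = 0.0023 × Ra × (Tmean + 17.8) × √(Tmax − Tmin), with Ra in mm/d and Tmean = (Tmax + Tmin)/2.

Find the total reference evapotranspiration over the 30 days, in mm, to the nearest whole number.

208 mm

Tmean = (38.4 + 19.0)/2 = 28.70 °C
ET₀ = 0.0023 × 14.74 × (28.70 + 17.8) × √19.4 = 0.0023 × 14.74 × 46.50 × 4.4045 = 6.9434 mm/d
Over 30 days: 6.9434 × 30 = 208.302 mm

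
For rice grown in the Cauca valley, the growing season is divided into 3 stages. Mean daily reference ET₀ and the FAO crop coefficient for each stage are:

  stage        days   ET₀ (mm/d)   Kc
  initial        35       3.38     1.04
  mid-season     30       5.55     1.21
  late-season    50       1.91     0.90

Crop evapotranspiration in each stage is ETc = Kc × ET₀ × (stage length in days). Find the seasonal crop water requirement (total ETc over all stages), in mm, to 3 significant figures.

initial: 1.04 × 3.38 × 35 = 123.03 mm
mid-season: 1.21 × 5.55 × 30 = 201.47 mm
late-season: 0.90 × 1.91 × 50 = 85.95 mm
Seasonal total = 410.45 mm

410 mm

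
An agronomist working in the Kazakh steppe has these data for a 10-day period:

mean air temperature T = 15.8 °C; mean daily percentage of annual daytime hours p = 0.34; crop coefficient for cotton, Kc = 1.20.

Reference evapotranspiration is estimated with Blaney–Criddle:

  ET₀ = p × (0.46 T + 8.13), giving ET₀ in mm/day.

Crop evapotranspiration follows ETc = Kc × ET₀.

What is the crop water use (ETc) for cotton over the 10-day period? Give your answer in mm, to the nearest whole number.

63 mm

ET₀ = 0.34 × (0.46 × 15.8 + 8.13) = 0.34 × 15.398 = 5.2353 mm/d
ETc = Kc × ET₀ = 1.20 × 5.2353 = 6.2824 mm/d
Over 10 days: 6.2824 × 10 = 62.824 mm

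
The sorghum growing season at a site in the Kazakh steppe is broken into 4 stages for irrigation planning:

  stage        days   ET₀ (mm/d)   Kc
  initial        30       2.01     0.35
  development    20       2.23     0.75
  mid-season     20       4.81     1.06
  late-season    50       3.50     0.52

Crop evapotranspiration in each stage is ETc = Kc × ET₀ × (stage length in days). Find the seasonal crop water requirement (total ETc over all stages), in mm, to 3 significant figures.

248 mm

initial: 0.35 × 2.01 × 30 = 21.11 mm
development: 0.75 × 2.23 × 20 = 33.45 mm
mid-season: 1.06 × 4.81 × 20 = 101.97 mm
late-season: 0.52 × 3.50 × 50 = 91.00 mm
Seasonal total = 247.53 mm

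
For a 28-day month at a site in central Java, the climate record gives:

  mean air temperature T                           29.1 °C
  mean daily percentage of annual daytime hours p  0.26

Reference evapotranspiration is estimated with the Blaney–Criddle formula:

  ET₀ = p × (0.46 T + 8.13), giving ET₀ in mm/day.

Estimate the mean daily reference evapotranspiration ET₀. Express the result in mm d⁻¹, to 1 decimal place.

ET₀ = 0.26 × (0.46 × 29.1 + 8.13) = 0.26 × 21.516 = 5.5942 mm/d

5.6 mm d⁻¹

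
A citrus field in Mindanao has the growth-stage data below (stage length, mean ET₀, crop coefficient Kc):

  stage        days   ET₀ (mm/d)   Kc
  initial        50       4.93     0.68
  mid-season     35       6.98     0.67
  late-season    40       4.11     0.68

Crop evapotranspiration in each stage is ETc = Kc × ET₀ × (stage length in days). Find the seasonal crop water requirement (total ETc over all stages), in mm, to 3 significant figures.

initial: 0.68 × 4.93 × 50 = 167.62 mm
mid-season: 0.67 × 6.98 × 35 = 163.68 mm
late-season: 0.68 × 4.11 × 40 = 111.79 mm
Seasonal total = 443.09 mm

443 mm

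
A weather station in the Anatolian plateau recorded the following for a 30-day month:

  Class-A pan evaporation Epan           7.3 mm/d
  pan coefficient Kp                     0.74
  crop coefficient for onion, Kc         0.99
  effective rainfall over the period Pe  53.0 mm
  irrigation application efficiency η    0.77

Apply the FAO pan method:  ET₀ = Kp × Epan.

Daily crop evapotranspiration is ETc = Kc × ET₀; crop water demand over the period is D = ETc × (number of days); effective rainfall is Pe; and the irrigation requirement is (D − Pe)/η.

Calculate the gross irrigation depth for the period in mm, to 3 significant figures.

140 mm

ET₀ = 0.74 × 7.3 = 5.4020 mm/d
ETc = Kc × ET₀ = 0.99 × 5.4020 = 5.3480 mm/d
Crop demand D = ETc × 30 d = 5.3480 × 30 = 160.440 mm
D − Pe = 160.440 − 53.0 = 107.440 mm
Gross irrigation = 107.440 / 0.77 = 139.532 mm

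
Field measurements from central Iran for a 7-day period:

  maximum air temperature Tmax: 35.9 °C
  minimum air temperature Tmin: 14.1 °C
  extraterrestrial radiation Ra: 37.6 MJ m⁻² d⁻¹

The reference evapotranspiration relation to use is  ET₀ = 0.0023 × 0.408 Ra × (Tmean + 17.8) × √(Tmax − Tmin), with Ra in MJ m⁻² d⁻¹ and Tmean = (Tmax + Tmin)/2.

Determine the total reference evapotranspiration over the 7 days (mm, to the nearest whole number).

Tmean = (35.9 + 14.1)/2 = 25.00 °C
0.408 Ra = 0.408 × 37.6 = 15.3408 mm/d equivalent
ET₀ = 0.0023 × 15.3408 × (25.00 + 17.8) × √21.8 = 0.0023 × 15.3408 × 42.80 × 4.6690 = 7.0509 mm/d
Over 7 days: 7.0509 × 7 = 49.356 mm

49 mm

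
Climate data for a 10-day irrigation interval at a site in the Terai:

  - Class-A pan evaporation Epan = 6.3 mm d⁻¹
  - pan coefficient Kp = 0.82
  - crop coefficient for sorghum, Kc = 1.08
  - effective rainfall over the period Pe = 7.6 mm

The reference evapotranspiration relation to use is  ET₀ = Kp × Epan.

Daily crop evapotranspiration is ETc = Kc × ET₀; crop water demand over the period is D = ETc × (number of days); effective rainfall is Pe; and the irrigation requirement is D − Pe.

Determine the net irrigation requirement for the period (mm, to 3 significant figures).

48.2 mm

ET₀ = 0.82 × 6.3 = 5.1660 mm/d
ETc = Kc × ET₀ = 1.08 × 5.1660 = 5.5793 mm/d
Crop demand D = ETc × 10 d = 5.5793 × 10 = 55.793 mm
D − Pe = 55.793 − 7.6 = 48.193 mm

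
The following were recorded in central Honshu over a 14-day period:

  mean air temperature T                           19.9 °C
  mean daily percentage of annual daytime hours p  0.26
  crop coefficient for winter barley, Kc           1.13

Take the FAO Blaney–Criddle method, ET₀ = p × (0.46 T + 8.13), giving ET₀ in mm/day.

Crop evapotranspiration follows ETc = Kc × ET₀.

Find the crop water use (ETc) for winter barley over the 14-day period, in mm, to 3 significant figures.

ET₀ = 0.26 × (0.46 × 19.9 + 8.13) = 0.26 × 17.284 = 4.4938 mm/d
ETc = Kc × ET₀ = 1.13 × 4.4938 = 5.0780 mm/d
Over 14 days: 5.0780 × 14 = 71.092 mm

71.1 mm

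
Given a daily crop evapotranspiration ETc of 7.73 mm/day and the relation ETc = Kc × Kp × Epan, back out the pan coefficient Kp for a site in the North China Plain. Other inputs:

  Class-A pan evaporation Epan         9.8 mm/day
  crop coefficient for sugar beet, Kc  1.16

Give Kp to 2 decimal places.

ETc = Kc × Kp × Epan  ⇒  Kp = ETc / (Kc × Epan)
Kp = 7.73 / (1.16 × 9.8) = 7.73 / 11.368 = 0.6800

0.68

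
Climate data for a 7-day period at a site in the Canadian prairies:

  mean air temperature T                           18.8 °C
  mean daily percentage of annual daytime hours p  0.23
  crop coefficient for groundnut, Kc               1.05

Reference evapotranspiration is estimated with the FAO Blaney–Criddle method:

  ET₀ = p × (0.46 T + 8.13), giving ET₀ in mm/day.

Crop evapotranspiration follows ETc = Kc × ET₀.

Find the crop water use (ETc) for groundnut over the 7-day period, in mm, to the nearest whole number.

28 mm

ET₀ = 0.23 × (0.46 × 18.8 + 8.13) = 0.23 × 16.778 = 3.8589 mm/d
ETc = Kc × ET₀ = 1.05 × 3.8589 = 4.0518 mm/d
Over 7 days: 4.0518 × 7 = 28.363 mm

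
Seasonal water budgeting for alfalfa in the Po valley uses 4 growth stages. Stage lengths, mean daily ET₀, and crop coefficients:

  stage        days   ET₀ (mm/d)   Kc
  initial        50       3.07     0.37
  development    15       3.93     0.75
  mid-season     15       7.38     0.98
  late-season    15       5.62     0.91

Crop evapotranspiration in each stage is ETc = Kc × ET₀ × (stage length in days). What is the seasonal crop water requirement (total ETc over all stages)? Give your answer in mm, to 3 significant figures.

initial: 0.37 × 3.07 × 50 = 56.80 mm
development: 0.75 × 3.93 × 15 = 44.21 mm
mid-season: 0.98 × 7.38 × 15 = 108.49 mm
late-season: 0.91 × 5.62 × 15 = 76.71 mm
Seasonal total = 286.21 mm

286 mm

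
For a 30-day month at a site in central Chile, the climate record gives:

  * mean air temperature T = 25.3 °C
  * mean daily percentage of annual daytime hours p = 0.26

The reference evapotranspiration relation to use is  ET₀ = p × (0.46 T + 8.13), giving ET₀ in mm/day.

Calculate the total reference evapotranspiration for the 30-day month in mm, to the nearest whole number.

154 mm

ET₀ = 0.26 × (0.46 × 25.3 + 8.13) = 0.26 × 19.768 = 5.1397 mm/d
Monthly total = 5.1397 × 30 = 154.191 mm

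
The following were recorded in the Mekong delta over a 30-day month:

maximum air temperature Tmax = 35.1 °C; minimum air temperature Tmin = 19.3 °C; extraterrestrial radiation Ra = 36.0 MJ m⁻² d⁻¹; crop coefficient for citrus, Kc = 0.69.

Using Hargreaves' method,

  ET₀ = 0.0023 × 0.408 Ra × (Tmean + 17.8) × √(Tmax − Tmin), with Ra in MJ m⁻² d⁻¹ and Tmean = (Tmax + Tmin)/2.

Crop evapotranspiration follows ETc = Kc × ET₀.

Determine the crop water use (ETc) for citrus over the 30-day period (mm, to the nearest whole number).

Tmean = (35.1 + 19.3)/2 = 27.20 °C
0.408 Ra = 0.408 × 36.0 = 14.6880 mm/d equivalent
ET₀ = 0.0023 × 14.6880 × (27.20 + 17.8) × √15.8 = 0.0023 × 14.6880 × 45.00 × 3.9749 = 6.0427 mm/d
ETc = Kc × ET₀ = 0.69 × 6.0427 = 4.1695 mm/d
Over 30 days: 4.1695 × 30 = 125.085 mm

125 mm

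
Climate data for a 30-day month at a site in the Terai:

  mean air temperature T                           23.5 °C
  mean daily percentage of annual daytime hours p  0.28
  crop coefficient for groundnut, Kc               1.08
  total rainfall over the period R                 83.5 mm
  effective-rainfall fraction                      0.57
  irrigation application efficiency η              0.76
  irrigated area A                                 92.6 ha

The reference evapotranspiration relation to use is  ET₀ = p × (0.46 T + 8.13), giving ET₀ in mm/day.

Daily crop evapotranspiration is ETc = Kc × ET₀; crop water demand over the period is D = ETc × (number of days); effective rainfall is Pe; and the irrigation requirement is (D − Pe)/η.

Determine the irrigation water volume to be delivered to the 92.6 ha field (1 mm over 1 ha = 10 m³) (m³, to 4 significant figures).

ET₀ = 0.28 × (0.46 × 23.5 + 8.13) = 0.28 × 18.940 = 5.3032 mm/d
ETc = Kc × ET₀ = 1.08 × 5.3032 = 5.7275 mm/d
Crop demand D = ETc × 30 d = 5.7275 × 30 = 171.825 mm
Pe = 0.57 × 83.5 = 47.595 mm
D − Pe = 171.825 − 47.595 = 124.230 mm
Gross irrigation = 124.230 / 0.76 = 163.461 mm
Volume = 163.461 mm × 92.6 ha × 10 = 151364.9 m³

151400 m³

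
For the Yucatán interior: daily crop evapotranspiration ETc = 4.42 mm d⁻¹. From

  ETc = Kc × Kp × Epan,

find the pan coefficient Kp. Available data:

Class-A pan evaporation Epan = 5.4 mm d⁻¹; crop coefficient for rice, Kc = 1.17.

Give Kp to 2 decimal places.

0.70

ETc = Kc × Kp × Epan  ⇒  Kp = ETc / (Kc × Epan)
Kp = 4.42 / (1.17 × 5.4) = 4.42 / 6.318 = 0.6996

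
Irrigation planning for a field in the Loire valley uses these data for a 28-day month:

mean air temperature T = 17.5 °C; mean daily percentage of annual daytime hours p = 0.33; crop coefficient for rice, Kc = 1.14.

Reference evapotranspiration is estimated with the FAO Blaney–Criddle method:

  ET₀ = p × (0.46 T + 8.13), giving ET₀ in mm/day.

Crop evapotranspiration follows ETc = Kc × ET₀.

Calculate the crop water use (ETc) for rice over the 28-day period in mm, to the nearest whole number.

170 mm

ET₀ = 0.33 × (0.46 × 17.5 + 8.13) = 0.33 × 16.180 = 5.3394 mm/d
ETc = Kc × ET₀ = 1.14 × 5.3394 = 6.0869 mm/d
Over 28 days: 6.0869 × 28 = 170.433 mm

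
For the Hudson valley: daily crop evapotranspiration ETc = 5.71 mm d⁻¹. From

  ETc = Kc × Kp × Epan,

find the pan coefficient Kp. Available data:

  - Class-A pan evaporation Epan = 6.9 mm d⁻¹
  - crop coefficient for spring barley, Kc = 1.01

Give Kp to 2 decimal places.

ETc = Kc × Kp × Epan  ⇒  Kp = ETc / (Kc × Epan)
Kp = 5.71 / (1.01 × 6.9) = 5.71 / 6.969 = 0.8193

0.82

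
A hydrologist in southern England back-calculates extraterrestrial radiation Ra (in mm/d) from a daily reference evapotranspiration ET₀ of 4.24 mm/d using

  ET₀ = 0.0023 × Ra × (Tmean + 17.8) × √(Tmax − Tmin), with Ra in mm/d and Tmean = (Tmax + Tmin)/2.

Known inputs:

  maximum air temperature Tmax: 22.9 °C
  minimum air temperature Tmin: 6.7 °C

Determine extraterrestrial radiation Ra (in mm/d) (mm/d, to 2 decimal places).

Tmean = 14.80 °C; √ΔT = 4.0249
Ra = ET₀ / [0.0023 × (Tmean+17.8) × √ΔT] = 4.24 / (0.0023 × 32.60 × 4.0249) = 14.050 mm/d

14.05 mm/d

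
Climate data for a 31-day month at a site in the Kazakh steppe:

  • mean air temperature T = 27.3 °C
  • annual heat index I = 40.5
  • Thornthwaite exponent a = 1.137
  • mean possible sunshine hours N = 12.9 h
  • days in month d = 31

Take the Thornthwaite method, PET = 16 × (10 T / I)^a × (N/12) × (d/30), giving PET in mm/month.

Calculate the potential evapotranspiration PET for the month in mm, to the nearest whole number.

10T/I = 10 × 27.3 / 40.5 = 6.7407
(10T/I)^a = 6.7407^1.137 = 8.7546
Uncorrected PET = 16 × 8.7546 = 140.074 mm
Correction = (N/12)(d/30) = (12.9/12)(31/30) = 1.1108
PET = 140.074 × 1.1108 = 155.594 mm/month

156 mm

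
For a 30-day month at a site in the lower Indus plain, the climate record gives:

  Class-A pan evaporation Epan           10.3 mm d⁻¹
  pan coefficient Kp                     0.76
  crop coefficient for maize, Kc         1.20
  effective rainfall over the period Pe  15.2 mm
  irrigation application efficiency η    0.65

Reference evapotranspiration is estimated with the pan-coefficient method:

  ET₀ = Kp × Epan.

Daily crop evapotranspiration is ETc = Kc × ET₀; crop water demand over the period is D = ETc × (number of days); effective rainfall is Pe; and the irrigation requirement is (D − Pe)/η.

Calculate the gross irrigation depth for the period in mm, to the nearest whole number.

410 mm

ET₀ = 0.76 × 10.3 = 7.8280 mm/d
ETc = Kc × ET₀ = 1.20 × 7.8280 = 9.3936 mm/d
Crop demand D = ETc × 30 d = 9.3936 × 30 = 281.808 mm
D − Pe = 281.808 − 15.2 = 266.608 mm
Gross irrigation = 266.608 / 0.65 = 410.166 mm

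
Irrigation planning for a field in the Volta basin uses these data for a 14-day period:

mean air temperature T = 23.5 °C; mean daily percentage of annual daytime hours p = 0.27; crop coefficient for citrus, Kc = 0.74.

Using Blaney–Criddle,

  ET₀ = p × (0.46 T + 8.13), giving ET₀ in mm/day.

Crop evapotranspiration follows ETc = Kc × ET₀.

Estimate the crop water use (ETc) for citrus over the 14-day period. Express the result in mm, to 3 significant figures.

53.0 mm

ET₀ = 0.27 × (0.46 × 23.5 + 8.13) = 0.27 × 18.940 = 5.1138 mm/d
ETc = Kc × ET₀ = 0.74 × 5.1138 = 3.7842 mm/d
Over 14 days: 3.7842 × 14 = 52.979 mm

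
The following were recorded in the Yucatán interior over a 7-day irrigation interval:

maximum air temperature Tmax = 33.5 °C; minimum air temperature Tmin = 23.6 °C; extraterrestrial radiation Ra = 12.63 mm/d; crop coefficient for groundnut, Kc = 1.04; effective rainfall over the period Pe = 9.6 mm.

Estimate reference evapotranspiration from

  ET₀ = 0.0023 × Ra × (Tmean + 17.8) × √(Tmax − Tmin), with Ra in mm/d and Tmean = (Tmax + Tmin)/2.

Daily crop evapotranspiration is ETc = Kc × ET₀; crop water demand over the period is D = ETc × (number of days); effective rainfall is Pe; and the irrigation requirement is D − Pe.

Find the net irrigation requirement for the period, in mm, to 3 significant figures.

Tmean = (33.5 + 23.6)/2 = 28.55 °C
ET₀ = 0.0023 × 12.63 × (28.55 + 17.8) × √9.9 = 0.0023 × 12.63 × 46.35 × 3.1464 = 4.2364 mm/d
ETc = Kc × ET₀ = 1.04 × 4.2364 = 4.4059 mm/d
Crop demand D = ETc × 7 d = 4.4059 × 7 = 30.841 mm
D − Pe = 30.841 − 9.6 = 21.241 mm

21.2 mm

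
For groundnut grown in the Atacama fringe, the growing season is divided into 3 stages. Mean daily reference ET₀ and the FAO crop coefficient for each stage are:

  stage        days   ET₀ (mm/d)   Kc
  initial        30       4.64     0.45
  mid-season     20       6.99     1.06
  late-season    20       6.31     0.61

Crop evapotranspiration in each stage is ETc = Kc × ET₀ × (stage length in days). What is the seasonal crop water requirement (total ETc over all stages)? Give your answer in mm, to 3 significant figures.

288 mm

initial: 0.45 × 4.64 × 30 = 62.64 mm
mid-season: 1.06 × 6.99 × 20 = 148.19 mm
late-season: 0.61 × 6.31 × 20 = 76.98 mm
Seasonal total = 287.81 mm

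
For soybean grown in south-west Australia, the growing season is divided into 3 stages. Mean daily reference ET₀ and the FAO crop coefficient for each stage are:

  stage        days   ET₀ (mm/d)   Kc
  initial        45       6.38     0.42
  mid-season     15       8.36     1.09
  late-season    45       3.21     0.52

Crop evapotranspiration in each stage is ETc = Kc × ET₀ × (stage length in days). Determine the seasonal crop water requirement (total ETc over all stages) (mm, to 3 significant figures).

initial: 0.42 × 6.38 × 45 = 120.58 mm
mid-season: 1.09 × 8.36 × 15 = 136.69 mm
late-season: 0.52 × 3.21 × 45 = 75.11 mm
Seasonal total = 332.38 mm

332 mm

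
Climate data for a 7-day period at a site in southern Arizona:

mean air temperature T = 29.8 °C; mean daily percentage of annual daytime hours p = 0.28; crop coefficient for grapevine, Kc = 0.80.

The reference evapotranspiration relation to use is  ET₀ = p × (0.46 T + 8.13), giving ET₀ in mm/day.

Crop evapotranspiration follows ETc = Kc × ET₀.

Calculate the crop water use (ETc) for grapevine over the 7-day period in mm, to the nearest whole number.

34 mm

ET₀ = 0.28 × (0.46 × 29.8 + 8.13) = 0.28 × 21.838 = 6.1146 mm/d
ETc = Kc × ET₀ = 0.80 × 6.1146 = 4.8917 mm/d
Over 7 days: 4.8917 × 7 = 34.242 mm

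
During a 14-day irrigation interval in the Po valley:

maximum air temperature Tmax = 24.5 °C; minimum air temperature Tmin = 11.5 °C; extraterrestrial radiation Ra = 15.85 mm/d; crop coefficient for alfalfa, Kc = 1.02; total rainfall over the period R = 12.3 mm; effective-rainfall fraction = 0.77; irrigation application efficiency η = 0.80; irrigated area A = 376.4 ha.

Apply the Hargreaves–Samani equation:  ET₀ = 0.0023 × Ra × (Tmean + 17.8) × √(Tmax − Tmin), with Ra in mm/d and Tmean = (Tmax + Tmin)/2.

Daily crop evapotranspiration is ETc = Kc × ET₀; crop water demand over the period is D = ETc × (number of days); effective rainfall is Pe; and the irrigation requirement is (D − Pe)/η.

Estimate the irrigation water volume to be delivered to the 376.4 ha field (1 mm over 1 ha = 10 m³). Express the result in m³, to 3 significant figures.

272000 m³

Tmean = (24.5 + 11.5)/2 = 18.00 °C
ET₀ = 0.0023 × 15.85 × (18.00 + 17.8) × √13.0 = 0.0023 × 15.85 × 35.80 × 3.6056 = 4.7056 mm/d
ETc = Kc × ET₀ = 1.02 × 4.7056 = 4.7997 mm/d
Crop demand D = ETc × 14 d = 4.7997 × 14 = 67.196 mm
Pe = 0.77 × 12.3 = 9.471 mm
D − Pe = 67.196 − 9.471 = 57.725 mm
Gross irrigation = 57.725 / 0.80 = 72.156 mm
Volume = 72.156 mm × 376.4 ha × 10 = 271595.2 m³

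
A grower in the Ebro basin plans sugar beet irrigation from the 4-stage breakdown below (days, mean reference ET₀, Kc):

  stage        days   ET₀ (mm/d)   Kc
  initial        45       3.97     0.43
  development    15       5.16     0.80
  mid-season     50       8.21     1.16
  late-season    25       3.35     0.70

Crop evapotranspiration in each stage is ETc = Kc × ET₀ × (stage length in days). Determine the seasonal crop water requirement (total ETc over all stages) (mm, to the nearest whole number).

initial: 0.43 × 3.97 × 45 = 76.82 mm
development: 0.80 × 5.16 × 15 = 61.92 mm
mid-season: 1.16 × 8.21 × 50 = 476.18 mm
late-season: 0.70 × 3.35 × 25 = 58.63 mm
Seasonal total = 673.55 mm

674 mm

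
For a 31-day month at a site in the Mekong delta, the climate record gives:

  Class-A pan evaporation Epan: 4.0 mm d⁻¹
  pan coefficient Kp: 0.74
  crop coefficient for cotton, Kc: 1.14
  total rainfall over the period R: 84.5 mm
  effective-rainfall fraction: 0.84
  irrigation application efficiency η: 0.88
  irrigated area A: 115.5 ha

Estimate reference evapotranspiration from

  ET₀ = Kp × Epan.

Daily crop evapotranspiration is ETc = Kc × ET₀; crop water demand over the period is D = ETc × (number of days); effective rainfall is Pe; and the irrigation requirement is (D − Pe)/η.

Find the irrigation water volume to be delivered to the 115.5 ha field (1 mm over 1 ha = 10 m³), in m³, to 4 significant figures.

ET₀ = 0.74 × 4.0 = 2.9600 mm/d
ETc = Kc × ET₀ = 1.14 × 2.9600 = 3.3744 mm/d
Crop demand D = ETc × 31 d = 3.3744 × 31 = 104.606 mm
Pe = 0.84 × 84.5 = 70.980 mm
D − Pe = 104.606 − 70.980 = 33.626 mm
Gross irrigation = 33.626 / 0.88 = 38.211 mm
Volume = 38.211 mm × 115.5 ha × 10 = 44133.7 m³

44130 m³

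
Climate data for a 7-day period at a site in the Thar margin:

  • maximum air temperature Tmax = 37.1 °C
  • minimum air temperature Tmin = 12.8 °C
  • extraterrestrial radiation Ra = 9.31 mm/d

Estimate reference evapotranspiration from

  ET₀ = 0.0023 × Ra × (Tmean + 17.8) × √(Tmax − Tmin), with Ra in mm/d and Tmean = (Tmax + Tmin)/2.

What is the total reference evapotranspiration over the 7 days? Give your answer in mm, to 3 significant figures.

Tmean = (37.1 + 12.8)/2 = 24.95 °C
ET₀ = 0.0023 × 9.31 × (24.95 + 17.8) × √24.3 = 0.0023 × 9.31 × 42.75 × 4.9295 = 4.5125 mm/d
Over 7 days: 4.5125 × 7 = 31.588 mm

31.6 mm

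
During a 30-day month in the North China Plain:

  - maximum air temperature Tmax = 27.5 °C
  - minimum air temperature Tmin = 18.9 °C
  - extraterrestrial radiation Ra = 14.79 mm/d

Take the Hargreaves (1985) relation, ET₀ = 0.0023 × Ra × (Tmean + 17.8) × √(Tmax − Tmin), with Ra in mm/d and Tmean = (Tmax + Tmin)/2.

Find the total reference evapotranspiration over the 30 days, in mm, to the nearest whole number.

Tmean = (27.5 + 18.9)/2 = 23.20 °C
ET₀ = 0.0023 × 14.79 × (23.20 + 17.8) × √8.6 = 0.0023 × 14.79 × 41.00 × 2.9326 = 4.0901 mm/d
Over 30 days: 4.0901 × 30 = 122.703 mm

123 mm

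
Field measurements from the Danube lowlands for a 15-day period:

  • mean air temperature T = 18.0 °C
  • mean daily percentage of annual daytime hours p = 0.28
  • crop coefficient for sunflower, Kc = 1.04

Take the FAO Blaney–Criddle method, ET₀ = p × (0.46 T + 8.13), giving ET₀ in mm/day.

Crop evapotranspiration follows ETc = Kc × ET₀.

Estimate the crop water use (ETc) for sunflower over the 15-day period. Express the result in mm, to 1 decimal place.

ET₀ = 0.28 × (0.46 × 18.0 + 8.13) = 0.28 × 16.410 = 4.5948 mm/d
ETc = Kc × ET₀ = 1.04 × 4.5948 = 4.7786 mm/d
Over 15 days: 4.7786 × 15 = 71.679 mm

71.7 mm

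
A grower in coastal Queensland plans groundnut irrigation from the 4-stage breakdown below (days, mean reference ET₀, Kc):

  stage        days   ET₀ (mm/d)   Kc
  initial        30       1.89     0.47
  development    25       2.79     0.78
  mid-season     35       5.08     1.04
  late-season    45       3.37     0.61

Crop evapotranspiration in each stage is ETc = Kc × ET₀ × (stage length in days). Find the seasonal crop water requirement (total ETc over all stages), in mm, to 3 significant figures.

358 mm

initial: 0.47 × 1.89 × 30 = 26.65 mm
development: 0.78 × 2.79 × 25 = 54.41 mm
mid-season: 1.04 × 5.08 × 35 = 184.91 mm
late-season: 0.61 × 3.37 × 45 = 92.51 mm
Seasonal total = 358.48 mm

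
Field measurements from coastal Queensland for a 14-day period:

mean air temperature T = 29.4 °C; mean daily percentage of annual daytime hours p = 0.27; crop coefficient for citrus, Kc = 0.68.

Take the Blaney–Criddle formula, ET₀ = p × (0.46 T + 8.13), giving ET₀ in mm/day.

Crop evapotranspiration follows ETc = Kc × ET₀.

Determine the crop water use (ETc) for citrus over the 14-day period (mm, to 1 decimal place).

55.7 mm

ET₀ = 0.27 × (0.46 × 29.4 + 8.13) = 0.27 × 21.654 = 5.8466 mm/d
ETc = Kc × ET₀ = 0.68 × 5.8466 = 3.9757 mm/d
Over 14 days: 3.9757 × 14 = 55.660 mm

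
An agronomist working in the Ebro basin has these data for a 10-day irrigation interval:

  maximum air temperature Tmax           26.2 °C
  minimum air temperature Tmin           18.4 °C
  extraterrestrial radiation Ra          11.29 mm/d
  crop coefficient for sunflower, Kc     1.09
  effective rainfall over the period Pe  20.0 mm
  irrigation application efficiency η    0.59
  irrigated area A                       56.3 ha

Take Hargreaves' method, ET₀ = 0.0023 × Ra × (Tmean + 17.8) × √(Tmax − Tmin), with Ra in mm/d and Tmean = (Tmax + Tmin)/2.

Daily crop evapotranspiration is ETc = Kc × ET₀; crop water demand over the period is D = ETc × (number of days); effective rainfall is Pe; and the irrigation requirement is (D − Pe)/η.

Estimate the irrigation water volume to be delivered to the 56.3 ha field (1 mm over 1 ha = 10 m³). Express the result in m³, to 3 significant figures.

Tmean = (26.2 + 18.4)/2 = 22.30 °C
ET₀ = 0.0023 × 11.29 × (22.30 + 17.8) × √7.8 = 0.0023 × 11.29 × 40.10 × 2.7928 = 2.9081 mm/d
ETc = Kc × ET₀ = 1.09 × 2.9081 = 3.1698 mm/d
Crop demand D = ETc × 10 d = 3.1698 × 10 = 31.698 mm
D − Pe = 31.698 − 20.0 = 11.698 mm
Gross irrigation = 11.698 / 0.59 = 19.827 mm
Volume = 19.827 mm × 56.3 ha × 10 = 11162.6 m³

11200 m³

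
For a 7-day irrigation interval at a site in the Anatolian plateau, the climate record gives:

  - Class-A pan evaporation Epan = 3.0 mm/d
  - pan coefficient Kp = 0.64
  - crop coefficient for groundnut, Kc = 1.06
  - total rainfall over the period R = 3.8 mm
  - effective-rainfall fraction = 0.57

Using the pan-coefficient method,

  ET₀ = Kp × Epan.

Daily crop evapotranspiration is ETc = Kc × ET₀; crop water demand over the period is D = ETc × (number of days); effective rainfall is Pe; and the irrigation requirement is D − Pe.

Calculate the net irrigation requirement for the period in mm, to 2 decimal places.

12.08 mm

ET₀ = 0.64 × 3.0 = 1.9200 mm/d
ETc = Kc × ET₀ = 1.06 × 1.9200 = 2.0352 mm/d
Crop demand D = ETc × 7 d = 2.0352 × 7 = 14.246 mm
Pe = 0.57 × 3.8 = 2.166 mm
D − Pe = 14.246 − 2.166 = 12.080 mm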